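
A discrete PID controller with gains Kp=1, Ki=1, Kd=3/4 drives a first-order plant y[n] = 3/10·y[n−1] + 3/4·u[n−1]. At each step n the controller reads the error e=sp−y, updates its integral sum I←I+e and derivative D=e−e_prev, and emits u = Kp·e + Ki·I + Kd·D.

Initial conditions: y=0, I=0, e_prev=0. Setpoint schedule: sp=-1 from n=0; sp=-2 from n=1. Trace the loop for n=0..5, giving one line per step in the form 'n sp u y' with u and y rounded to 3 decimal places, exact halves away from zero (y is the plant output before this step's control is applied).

(exact arithmetic carried between steps; '≈' marks a value shown rounded to 6 d.p. or computed from one; I and e_prev carry over from the previous line; the table rounds u and y to 3 d.p., halves away from zero)
n=0: y=0, sp=-1, e=sp−y=-1; I=-1, D=e−e_prev=-1; u=1·(-1)+1·(-1)+3/4·(-1)=-2.75; next y=3/10·0+3/4·(-2.75)=-2.0625
n=1: y=-2.0625, sp=-2, e=sp−y=0.0625; I=-0.9375, D=e−e_prev=1.0625; u=1·0.0625+1·(-0.9375)+3/4·1.0625=-0.078125; next y=3/10·(-2.0625)+3/4·(-0.078125)≈-0.677344
n=2: y≈-0.677344, sp=-2, e=sp−y≈-1.322656; I≈-2.260156, D=e−e_prev≈-1.385156; u=1·(-1.322656)+1·(-2.260156)+3/4·(-1.385156)≈-4.621680; next y=3/10·(-0.677344)+3/4·(-4.621680)≈-3.669463
n=3: y≈-3.669463, sp=-2, e=sp−y≈1.669463; I≈-0.590693, D=e−e_prev≈2.992119; u=1·1.669463+1·(-0.590693)+3/4·2.992119≈3.322859; next y=3/10·(-3.669463)+3/4·3.322859≈1.391305
n=4: y≈1.391305, sp=-2, e=sp−y≈-3.391305; I≈-3.981999, D=e−e_prev≈-5.060768; u=1·(-3.391305)+1·(-3.981999)+3/4·(-5.060768)≈-11.168880; next y=3/10·1.391305+3/4·(-11.168880)≈-7.959268
n=5: y≈-7.959268, sp=-2, e=sp−y≈5.959268; I≈1.977270, D=e−e_prev≈9.350574; u=1·5.959268+1·1.977270+3/4·9.350574≈14.949469; next y=3/10·(-7.959268)+3/4·14.949469≈8.824321

0 -1 -2.750 0.000
1 -2 -0.078 -2.063
2 -2 -4.622 -0.677
3 -2 3.323 -3.669
4 -2 -11.169 1.391
5 -2 14.949 -7.959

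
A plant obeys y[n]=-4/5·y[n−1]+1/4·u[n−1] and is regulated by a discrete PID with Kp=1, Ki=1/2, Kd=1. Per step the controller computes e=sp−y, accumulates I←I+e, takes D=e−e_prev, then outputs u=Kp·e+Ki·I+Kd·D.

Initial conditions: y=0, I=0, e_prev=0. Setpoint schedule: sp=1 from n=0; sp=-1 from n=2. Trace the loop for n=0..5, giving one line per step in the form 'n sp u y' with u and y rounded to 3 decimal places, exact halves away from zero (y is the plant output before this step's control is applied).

0 1 2.500 0.000
1 1 0.438 0.625
2 -1 -1.211 -0.391
3 -1 -1.532 0.010
4 -1 -0.635 -0.391
5 -1 -2.702 0.154

(exact arithmetic carried between steps; '≈' marks a value shown rounded to 6 d.p. or computed from one; I and e_prev carry over from the previous line; the table rounds u and y to 3 d.p., halves away from zero)
n=0: y=0, sp=1, e=sp−y=1; I=1, D=e−e_prev=1; u=1·1+1/2·1+1·1=2.5; next y=-4/5·0+1/4·2.5=0.625
n=1: y=0.625, sp=1, e=sp−y=0.375; I=1.375, D=e−e_prev=-0.625; u=1·0.375+1/2·1.375+1·(-0.625)=0.4375; next y=-4/5·0.625+1/4·0.4375=-0.390625
n=2: y=-0.390625, sp=-1, e=sp−y=-0.609375; I=0.765625, D=e−e_prev=-0.984375; u=1·(-0.609375)+1/2·0.765625+1·(-0.984375)≈-1.210938; next y=-4/5·(-0.390625)+1/4·(-1.210938)≈0.009766
n=3: y≈0.009766, sp=-1, e=sp−y≈-1.009766; I≈-0.244141, D=e−e_prev≈-0.400391; u=1·(-1.009766)+1/2·(-0.244141)+1·(-0.400391)≈-1.532227; next y=-4/5·0.009766+1/4·(-1.532227)≈-0.390869
n=4: y≈-0.390869, sp=-1, e=sp−y≈-0.609131; I≈-0.853271, D=e−e_prev≈0.400635; u=1·(-0.609131)+1/2·(-0.853271)+1·0.400635≈-0.635132; next y=-4/5·(-0.390869)+1/4·(-0.635132)≈0.153912
n=5: y≈0.153912, sp=-1, e=sp−y≈-1.153912; I≈-2.007184, D=e−e_prev≈-0.544781; u=1·(-1.153912)+1/2·(-2.007184)+1·(-0.544781)≈-2.702286; next y=-4/5·0.153912+1/4·(-2.702286)≈-0.798701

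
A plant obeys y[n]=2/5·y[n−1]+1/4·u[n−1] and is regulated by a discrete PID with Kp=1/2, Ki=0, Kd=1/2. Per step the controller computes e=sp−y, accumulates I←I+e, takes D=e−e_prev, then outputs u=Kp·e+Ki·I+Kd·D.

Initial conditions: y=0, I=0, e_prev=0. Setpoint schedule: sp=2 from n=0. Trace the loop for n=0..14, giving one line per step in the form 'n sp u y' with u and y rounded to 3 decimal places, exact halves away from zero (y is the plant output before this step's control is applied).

0 2 2.000 0.000
1 2 0.500 0.500
2 2 0.925 0.325
3 2 0.801 0.361
4 2 0.836 0.345
5 2 0.826 0.347
6 2 0.828 0.345
7 2 0.827 0.345
8 2 0.828 0.345
9 2 0.828 0.345
10 2 0.828 0.345
11 2 0.828 0.345
12 2 0.828 0.345
13 2 0.828 0.345
14 2 0.828 0.345

(exact arithmetic carried between steps; '≈' marks a value shown rounded to 6 d.p. or computed from one; I and e_prev carry over from the previous line; the table rounds u and y to 3 d.p., halves away from zero)
n=0: y=0, sp=2, e=sp−y=2; I=2, D=e−e_prev=2; u=1/2·2+0·2+1/2·2=2; next y=2/5·0+1/4·2=0.5
n=1: y=0.5, sp=2, e=sp−y=1.5; I=3.5, D=e−e_prev=-0.5; u=1/2·1.5+0·3.5+1/2·(-0.5)=0.5; next y=2/5·0.5+1/4·0.5=0.325
n=2: y=0.325, sp=2, e=sp−y=1.675; I=5.175, D=e−e_prev=0.175; u=1/2·1.675+0·5.175+1/2·0.175=0.925; next y=2/5·0.325+1/4·0.925=0.36125
n=3: y=0.36125, sp=2, e=sp−y=1.63875; I=6.81375, D=e−e_prev=-0.03625; u=1/2·1.63875+0·6.81375+1/2·(-0.03625)=0.80125; next y=2/5·0.36125+1/4·0.80125≈0.344813
n=4: y≈0.344813, sp=2, e=sp−y≈1.655188; I≈8.468938, D=e−e_prev≈0.016438; u=1/2·1.655188+0·8.468938+1/2·0.016438≈0.835813; next y=2/5·0.344813+1/4·0.835813≈0.346878
n=5: y≈0.346878, sp=2, e=sp−y≈1.653122; I≈10.122059, D=e−e_prev≈-0.002066; u=1/2·1.653122+0·10.122059+1/2·(-0.002066)≈0.825528; next y=2/5·0.346878+1/4·0.825528≈0.345133
n=6: y≈0.345133, sp=2, e=sp−y≈1.654867; I≈11.776926, D=e−e_prev≈0.001745; u=1/2·1.654867+0·11.776926+1/2·0.001745≈0.828306; next y=2/5·0.345133+1/4·0.828306≈0.345130
n=7: y≈0.345130, sp=2, e=sp−y≈1.654870; I≈13.431796, D=e−e_prev≈0.000004; u=1/2·1.654870+0·13.431796+1/2·0.000004≈0.827437; next y=2/5·0.345130+1/4·0.827437≈0.344911
n=8: y≈0.344911, sp=2, e=sp−y≈1.655089; I≈15.086885, D=e−e_prev≈0.000219; u=1/2·1.655089+0·15.086885+1/2·0.000219≈0.827654; next y=2/5·0.344911+1/4·0.827654≈0.344878
n=9: y≈0.344878, sp=2, e=sp−y≈1.655122; I≈16.742007, D=e−e_prev≈0.000033; u=1/2·1.655122+0·16.742007+1/2·0.000033≈0.827578; next y=2/5·0.344878+1/4·0.827578≈0.344846
n=10: y≈0.344846, sp=2, e=sp−y≈1.655154; I≈18.397162, D=e−e_prev≈0.000032; u=1/2·1.655154+0·18.397162+1/2·0.000032≈0.827593; next y=2/5·0.344846+1/4·0.827593≈0.344837
n=11: y≈0.344837, sp=2, e=sp−y≈1.655163; I≈20.052325, D=e−e_prev≈0.000009; u=1/2·1.655163+0·20.052325+1/2·0.000009≈0.827586; next y=2/5·0.344837+1/4·0.827586≈0.344831
n=12: y≈0.344831, sp=2, e=sp−y≈1.655169; I≈21.707494, D=e−e_prev≈0.000005; u=1/2·1.655169+0·21.707494+1/2·0.000005≈0.827587; next y=2/5·0.344831+1/4·0.827587≈0.344829
n=13: y≈0.344829, sp=2, e=sp−y≈1.655171; I≈23.362665, D=e−e_prev≈0.000002; u=1/2·1.655171+0·23.362665+1/2·0.000002≈0.827586; next y=2/5·0.344829+1/4·0.827586≈0.344828
n=14: y≈0.344828, sp=2, e=sp−y≈1.655172; I≈25.017836, D=e−e_prev≈0.000001; u=1/2·1.655172+0·25.017836+1/2·0.000001≈0.827586; next y=2/5·0.344828+1/4·0.827586≈0.344828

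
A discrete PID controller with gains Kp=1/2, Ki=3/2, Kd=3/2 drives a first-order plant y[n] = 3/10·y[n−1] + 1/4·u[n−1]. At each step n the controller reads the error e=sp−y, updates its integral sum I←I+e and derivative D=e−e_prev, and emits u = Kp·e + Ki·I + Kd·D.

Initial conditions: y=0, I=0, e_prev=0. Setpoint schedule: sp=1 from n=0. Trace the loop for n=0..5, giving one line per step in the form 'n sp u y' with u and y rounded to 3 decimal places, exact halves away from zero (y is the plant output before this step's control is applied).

(exact arithmetic carried between steps; '≈' marks a value shown rounded to 6 d.p. or computed from one; I and e_prev carry over from the previous line; the table rounds u and y to 3 d.p., halves away from zero)
n=0: y=0, sp=1, e=sp−y=1; I=1, D=e−e_prev=1; u=1/2·1+3/2·1+3/2·1=3.5; next y=3/10·0+1/4·3.5=0.875
n=1: y=0.875, sp=1, e=sp−y=0.125; I=1.125, D=e−e_prev=-0.875; u=1/2·0.125+3/2·1.125+3/2·(-0.875)=0.4375; next y=3/10·0.875+1/4·0.4375=0.371875
n=2: y=0.371875, sp=1, e=sp−y=0.628125; I=1.753125, D=e−e_prev=0.503125; u=1/2·0.628125+3/2·1.753125+3/2·0.503125≈3.698438; next y=3/10·0.371875+1/4·3.698438≈1.036172
n=3: y≈1.036172, sp=1, e=sp−y≈-0.036172; I≈1.716953, D=e−e_prev≈-0.664297; u=1/2·(-0.036172)+3/2·1.716953+3/2·(-0.664297)≈1.560898; next y=3/10·1.036172+1/4·1.560898≈0.701076
n=4: y≈0.701076, sp=1, e=sp−y≈0.298924; I≈2.015877, D=e−e_prev≈0.335096; u=1/2·0.298924+3/2·2.015877+3/2·0.335096≈3.675921; next y=3/10·0.701076+1/4·3.675921≈1.129303
n=5: y≈1.129303, sp=1, e=sp−y≈-0.129303; I≈1.886574, D=e−e_prev≈-0.428227; u=1/2·(-0.129303)+3/2·1.886574+3/2·(-0.428227)≈2.122869; next y=3/10·1.129303+1/4·2.122869≈0.869508

0 1 3.500 0.000
1 1 0.438 0.875
2 1 3.698 0.372
3 1 1.561 1.036
4 1 3.676 0.701
5 1 2.123 1.129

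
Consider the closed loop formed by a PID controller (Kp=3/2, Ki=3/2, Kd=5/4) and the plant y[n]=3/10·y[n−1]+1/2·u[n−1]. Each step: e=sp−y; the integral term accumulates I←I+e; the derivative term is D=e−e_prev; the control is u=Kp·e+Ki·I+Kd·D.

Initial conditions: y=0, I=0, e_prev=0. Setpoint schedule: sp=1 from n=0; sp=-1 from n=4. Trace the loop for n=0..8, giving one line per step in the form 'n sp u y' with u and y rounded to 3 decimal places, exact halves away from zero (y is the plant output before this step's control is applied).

(exact arithmetic carried between steps; '≈' marks a value shown rounded to 6 d.p. or computed from one; I and e_prev carry over from the previous line; the table rounds u and y to 3 d.p., halves away from zero)
n=0: y=0, sp=1, e=sp−y=1; I=1, D=e−e_prev=1; u=3/2·1+3/2·1+5/4·1=4.25; next y=3/10·0+1/2·4.25=2.125
n=1: y=2.125, sp=1, e=sp−y=-1.125; I=-0.125, D=e−e_prev=-2.125; u=3/2·(-1.125)+3/2·(-0.125)+5/4·(-2.125)=-4.53125; next y=3/10·2.125+1/2·(-4.53125)=-1.628125
n=2: y=-1.628125, sp=1, e=sp−y=2.628125; I=2.503125, D=e−e_prev=3.753125; u=3/2·2.628125+3/2·2.503125+5/4·3.753125≈12.388281; next y=3/10·(-1.628125)+1/2·12.388281≈5.705703
n=3: y≈5.705703, sp=1, e=sp−y≈-4.705703; I≈-2.202578, D=e−e_prev≈-7.333828; u=3/2·(-4.705703)+3/2·(-2.202578)+5/4·(-7.333828)≈-19.529707; next y=3/10·5.705703+1/2·(-19.529707)≈-8.053143
n=4: y≈-8.053143, sp=-1, e=sp−y≈7.053143; I≈4.850564, D=e−e_prev≈11.758846; u=3/2·7.053143+3/2·4.850564+5/4·11.758846≈32.554118; next y=3/10·(-8.053143)+1/2·32.554118≈13.861116
n=5: y≈13.861116, sp=-1, e=sp−y≈-14.861116; I≈-10.010552, D=e−e_prev≈-21.914259; u=3/2·(-14.861116)+3/2·(-10.010552)+5/4·(-21.914259)≈-64.700325; next y=3/10·13.861116+1/2·(-64.700325)≈-28.191828
n=6: y≈-28.191828, sp=-1, e=sp−y≈27.191828; I≈17.181276, D=e−e_prev≈42.052944; u=3/2·27.191828+3/2·17.181276+5/4·42.052944≈119.125835; next y=3/10·(-28.191828)+1/2·119.125835≈51.105369
n=7: y≈51.105369, sp=-1, e=sp−y≈-52.105369; I≈-34.924093, D=e−e_prev≈-79.297197; u=3/2·(-52.105369)+3/2·(-34.924093)+5/4·(-79.297197)≈-229.665690; next y=3/10·51.105369+1/2·(-229.665690)≈-99.501234
n=8: y≈-99.501234, sp=-1, e=sp−y≈98.501234; I≈63.577141, D=e−e_prev≈150.606603; u=3/2·98.501234+3/2·63.577141+5/4·150.606603≈431.375816; next y=3/10·(-99.501234)+1/2·431.375816≈185.837538

0 1 4.250 0.000
1 1 -4.531 2.125
2 1 12.388 -1.628
3 1 -19.530 5.706
4 -1 32.554 -8.053
5 -1 -64.700 13.861
6 -1 119.126 -28.192
7 -1 -229.666 51.105
8 -1 431.376 -99.501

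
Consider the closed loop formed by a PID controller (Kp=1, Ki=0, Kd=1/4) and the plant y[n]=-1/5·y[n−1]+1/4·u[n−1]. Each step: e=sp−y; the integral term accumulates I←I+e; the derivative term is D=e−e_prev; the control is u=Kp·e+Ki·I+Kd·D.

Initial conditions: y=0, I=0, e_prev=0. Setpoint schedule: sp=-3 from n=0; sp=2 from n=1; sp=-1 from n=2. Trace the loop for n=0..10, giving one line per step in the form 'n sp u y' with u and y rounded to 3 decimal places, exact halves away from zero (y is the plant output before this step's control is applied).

(exact arithmetic carried between steps; '≈' marks a value shown rounded to 6 d.p. or computed from one; I and e_prev carry over from the previous line; the table rounds u and y to 3 d.p., halves away from zero)
n=0: y=0, sp=-3, e=sp−y=-3; I=-3, D=e−e_prev=-3; u=1·(-3)+0·(-3)+1/4·(-3)=-3.75; next y=-1/5·0+1/4·(-3.75)=-0.9375
n=1: y=-0.9375, sp=2, e=sp−y=2.9375; I=-0.0625, D=e−e_prev=5.9375; u=1·2.9375+0·(-0.0625)+1/4·5.9375=4.421875; next y=-1/5·(-0.9375)+1/4·4.421875≈1.292969
n=2: y≈1.292969, sp=-1, e=sp−y≈-2.292969; I≈-2.355469, D=e−e_prev≈-5.230469; u=1·(-2.292969)+0·(-2.355469)+1/4·(-5.230469)≈-3.600586; next y=-1/5·1.292969+1/4·(-3.600586)≈-1.158740
n=3: y≈-1.158740, sp=-1, e=sp−y≈0.158740; I≈-2.196729, D=e−e_prev≈2.451709; u=1·0.158740+0·(-2.196729)+1/4·2.451709≈0.771667; next y=-1/5·(-1.158740)+1/4·0.771667≈0.424665
n=4: y≈0.424665, sp=-1, e=sp−y≈-1.424665; I≈-3.621393, D=e−e_prev≈-1.583405; u=1·(-1.424665)+0·(-3.621393)+1/4·(-1.583405)≈-1.820516; next y=-1/5·0.424665+1/4·(-1.820516)≈-0.540062
n=5: y≈-0.540062, sp=-1, e=sp−y≈-0.459938; I≈-4.081331, D=e−e_prev≈0.964727; u=1·(-0.459938)+0·(-4.081331)+1/4·0.964727≈-0.218756; next y=-1/5·(-0.540062)+1/4·(-0.218756)≈0.053323
n=6: y≈0.053323, sp=-1, e=sp−y≈-1.053323; I≈-5.134655, D=e−e_prev≈-0.593385; u=1·(-1.053323)+0·(-5.134655)+1/4·(-0.593385)≈-1.201670; next y=-1/5·0.053323+1/4·(-1.201670)≈-0.311082
n=7: y≈-0.311082, sp=-1, e=sp−y≈-0.688918; I≈-5.823573, D=e−e_prev≈0.364405; u=1·(-0.688918)+0·(-5.823573)+1/4·0.364405≈-0.597817; next y=-1/5·(-0.311082)+1/4·(-0.597817)≈-0.087238
n=8: y≈-0.087238, sp=-1, e=sp−y≈-0.912762; I≈-6.736335, D=e−e_prev≈-0.223844; u=1·(-0.912762)+0·(-6.736335)+1/4·(-0.223844)≈-0.968723; next y=-1/5·(-0.087238)+1/4·(-0.968723)≈-0.224733
n=9: y≈-0.224733, sp=-1, e=sp−y≈-0.775267; I≈-7.511602, D=e−e_prev≈0.137496; u=1·(-0.775267)+0·(-7.511602)+1/4·0.137496≈-0.740893; next y=-1/5·(-0.224733)+1/4·(-0.740893)≈-0.140277
n=10: y≈-0.140277, sp=-1, e=sp−y≈-0.859723; I≈-8.371325, D=e−e_prev≈-0.084457; u=1·(-0.859723)+0·(-8.371325)+1/4·(-0.084457)≈-0.880838; next y=-1/5·(-0.140277)+1/4·(-0.880838)≈-0.192154

0 -3 -3.750 0.000
1 2 4.422 -0.938
2 -1 -3.601 1.293
3 -1 0.772 -1.159
4 -1 -1.821 0.425
5 -1 -0.219 -0.540
6 -1 -1.202 0.053
7 -1 -0.598 -0.311
8 -1 -0.969 -0.087
9 -1 -0.741 -0.225
10 -1 -0.881 -0.140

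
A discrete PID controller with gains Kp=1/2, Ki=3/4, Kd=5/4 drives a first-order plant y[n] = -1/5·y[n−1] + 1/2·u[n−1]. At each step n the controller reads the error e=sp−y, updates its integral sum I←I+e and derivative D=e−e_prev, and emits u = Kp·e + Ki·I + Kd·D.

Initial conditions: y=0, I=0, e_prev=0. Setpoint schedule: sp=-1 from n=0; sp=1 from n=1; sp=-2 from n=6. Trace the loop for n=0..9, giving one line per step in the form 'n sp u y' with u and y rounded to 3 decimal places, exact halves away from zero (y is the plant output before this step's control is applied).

(exact arithmetic carried between steps; '≈' marks a value shown rounded to 6 d.p. or computed from one; I and e_prev carry over from the previous line; the table rounds u and y to 3 d.p., halves away from zero)
n=0: y=0, sp=-1, e=sp−y=-1; I=-1, D=e−e_prev=-1; u=1/2·(-1)+3/4·(-1)+5/4·(-1)=-2.5; next y=-1/5·0+1/2·(-2.5)=-1.25
n=1: y=-1.25, sp=1, e=sp−y=2.25; I=1.25, D=e−e_prev=3.25; u=1/2·2.25+3/4·1.25+5/4·3.25=6.125; next y=-1/5·(-1.25)+1/2·6.125=3.3125
n=2: y=3.3125, sp=1, e=sp−y=-2.3125; I=-1.0625, D=e−e_prev=-4.5625; u=1/2·(-2.3125)+3/4·(-1.0625)+5/4·(-4.5625)=-7.65625; next y=-1/5·3.3125+1/2·(-7.65625)=-4.490625
n=3: y=-4.490625, sp=1, e=sp−y=5.490625; I=4.428125, D=e−e_prev=7.803125; u=1/2·5.490625+3/4·4.428125+5/4·7.803125≈15.820313; next y=-1/5·(-4.490625)+1/2·15.820313≈8.808281
n=4: y≈8.808281, sp=1, e=sp−y≈-7.808281; I≈-3.380156, D=e−e_prev≈-13.298906; u=1/2·(-7.808281)+3/4·(-3.380156)+5/4·(-13.298906)≈-23.062891; next y=-1/5·8.808281+1/2·(-23.062891)≈-13.293102
n=5: y≈-13.293102, sp=1, e=sp−y≈14.293102; I≈10.912945, D=e−e_prev≈22.101383; u=1/2·14.293102+3/4·10.912945+5/4·22.101383≈42.957988; next y=-1/5·(-13.293102)+1/2·42.957988≈24.137614
n=6: y≈24.137614, sp=-2, e=sp−y≈-26.137614; I≈-15.224669, D=e−e_prev≈-40.430716; u=1/2·(-26.137614)+3/4·(-15.224669)+5/4·(-40.430716)≈-75.025704; next y=-1/5·24.137614+1/2·(-75.025704)≈-42.340375
n=7: y≈-42.340375, sp=-2, e=sp−y≈40.340375; I≈25.115706, D=e−e_prev≈66.477989; u=1/2·40.340375+3/4·25.115706+5/4·66.477989≈122.104454; next y=-1/5·(-42.340375)+1/2·122.104454≈69.520302
n=8: y≈69.520302, sp=-2, e=sp−y≈-71.520302; I≈-46.404596, D=e−e_prev≈-111.860677; u=1/2·(-71.520302)+3/4·(-46.404596)+5/4·(-111.860677)≈-210.389444; next y=-1/5·69.520302+1/2·(-210.389444)≈-119.098782
n=9: y≈-119.098782, sp=-2, e=sp−y≈117.098782; I≈70.694186, D=e−e_prev≈188.619084; u=1/2·117.098782+3/4·70.694186+5/4·188.619084≈347.343886; next y=-1/5·(-119.098782)+1/2·347.343886≈197.491699

0 -1 -2.500 0.000
1 1 6.125 -1.250
2 1 -7.656 3.313
3 1 15.820 -4.491
4 1 -23.063 8.808
5 1 42.958 -13.293
6 -2 -75.026 24.138
7 -2 122.104 -42.340
8 -2 -210.389 69.520
9 -2 347.344 -119.099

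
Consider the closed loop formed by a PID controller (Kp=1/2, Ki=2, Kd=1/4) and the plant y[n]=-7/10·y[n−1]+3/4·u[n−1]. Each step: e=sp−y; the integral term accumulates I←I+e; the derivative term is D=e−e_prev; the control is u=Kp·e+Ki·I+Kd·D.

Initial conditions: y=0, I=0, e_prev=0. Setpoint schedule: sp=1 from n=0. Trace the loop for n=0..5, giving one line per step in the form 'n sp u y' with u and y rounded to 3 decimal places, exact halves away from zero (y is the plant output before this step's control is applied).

0 1 2.750 0.000
1 1 -1.172 2.063
2 1 9.278 -2.323
3 1 -15.167 8.584
4 1 43.805 -17.384
5 1 -97.538 45.023

(exact arithmetic carried between steps; '≈' marks a value shown rounded to 6 d.p. or computed from one; I and e_prev carry over from the previous line; the table rounds u and y to 3 d.p., halves away from zero)
n=0: y=0, sp=1, e=sp−y=1; I=1, D=e−e_prev=1; u=1/2·1+2·1+1/4·1=2.75; next y=-7/10·0+3/4·2.75=2.0625
n=1: y=2.0625, sp=1, e=sp−y=-1.0625; I=-0.0625, D=e−e_prev=-2.0625; u=1/2·(-1.0625)+2·(-0.0625)+1/4·(-2.0625)=-1.171875; next y=-7/10·2.0625+3/4·(-1.171875)≈-2.322656
n=2: y≈-2.322656, sp=1, e=sp−y≈3.322656; I≈3.260156, D=e−e_prev≈4.385156; u=1/2·3.322656+2·3.260156+1/4·4.385156≈9.277930; next y=-7/10·(-2.322656)+3/4·9.277930≈8.584307
n=3: y≈8.584307, sp=1, e=sp−y≈-7.584307; I≈-4.324150, D=e−e_prev≈-10.906963; u=1/2·(-7.584307)+2·(-4.324150)+1/4·(-10.906963)≈-15.167195; next y=-7/10·8.584307+3/4·(-15.167195)≈-17.384411
n=4: y≈-17.384411, sp=1, e=sp−y≈18.384411; I≈14.060260, D=e−e_prev≈25.968717; u=1/2·18.384411+2·14.060260+1/4·25.968717≈43.804905; next y=-7/10·(-17.384411)+3/4·43.804905≈45.022767
n=5: y≈45.022767, sp=1, e=sp−y≈-44.022767; I≈-29.962506, D=e−e_prev≈-62.407177; u=1/2·(-44.022767)+2·(-29.962506)+1/4·(-62.407177)≈-97.538190; next y=-7/10·45.022767+3/4·(-97.538190)≈-104.669579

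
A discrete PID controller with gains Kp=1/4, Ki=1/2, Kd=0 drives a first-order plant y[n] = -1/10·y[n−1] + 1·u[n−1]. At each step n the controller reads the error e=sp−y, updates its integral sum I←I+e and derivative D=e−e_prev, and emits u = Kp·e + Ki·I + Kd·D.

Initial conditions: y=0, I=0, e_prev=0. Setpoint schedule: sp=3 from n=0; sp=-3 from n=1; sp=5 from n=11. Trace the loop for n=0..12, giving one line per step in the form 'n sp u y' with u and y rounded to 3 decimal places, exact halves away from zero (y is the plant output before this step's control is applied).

0 3 2.250 0.000
1 -3 -2.438 2.250
2 -3 -1.378 -2.663
3 -3 -2.710 -1.112
4 -3 -2.539 -2.599
5 -3 -2.979 -2.279
6 -3 -2.985 -2.751
7 -3 -3.141 -2.710
8 -3 -3.166 -2.870
9 -3 -3.224 -2.879
10 -3 -3.242 -2.936
11 5 2.735 -2.948
12 5 2.226 3.030

(exact arithmetic carried between steps; '≈' marks a value shown rounded to 6 d.p. or computed from one; I and e_prev carry over from the previous line; the table rounds u and y to 3 d.p., halves away from zero)
n=0: y=0, sp=3, e=sp−y=3; I=3, D=e−e_prev=3; u=1/4·3+1/2·3+0·3=2.25; next y=-1/10·0+1·2.25=2.25
n=1: y=2.25, sp=-3, e=sp−y=-5.25; I=-2.25, D=e−e_prev=-8.25; u=1/4·(-5.25)+1/2·(-2.25)+0·(-8.25)=-2.4375; next y=-1/10·2.25+1·(-2.4375)=-2.6625
n=2: y=-2.6625, sp=-3, e=sp−y=-0.3375; I=-2.5875, D=e−e_prev=4.9125; u=1/4·(-0.3375)+1/2·(-2.5875)+0·4.9125=-1.378125; next y=-1/10·(-2.6625)+1·(-1.378125)=-1.111875
n=3: y=-1.111875, sp=-3, e=sp−y=-1.888125; I=-4.475625, D=e−e_prev=-1.550625; u=1/4·(-1.888125)+1/2·(-4.475625)+0·(-1.550625)≈-2.709844; next y=-1/10·(-1.111875)+1·(-2.709844)≈-2.598656
n=4: y≈-2.598656, sp=-3, e=sp−y≈-0.401344; I≈-4.876969, D=e−e_prev≈1.486781; u=1/4·(-0.401344)+1/2·(-4.876969)+0·1.486781≈-2.538820; next y=-1/10·(-2.598656)+1·(-2.538820)≈-2.278955
n=5: y≈-2.278955, sp=-3, e=sp−y≈-0.721045; I≈-5.598014, D=e−e_prev≈-0.319702; u=1/4·(-0.721045)+1/2·(-5.598014)+0·(-0.319702)≈-2.979268; next y=-1/10·(-2.278955)+1·(-2.979268)≈-2.751373
n=6: y≈-2.751373, sp=-3, e=sp−y≈-0.248627; I≈-5.846641, D=e−e_prev≈0.472418; u=1/4·(-0.248627)+1/2·(-5.846641)+0·0.472418≈-2.985477; next y=-1/10·(-2.751373)+1·(-2.985477)≈-2.710340
n=7: y≈-2.710340, sp=-3, e=sp−y≈-0.289660; I≈-6.136301, D=e−e_prev≈-0.041033; u=1/4·(-0.289660)+1/2·(-6.136301)+0·(-0.041033)≈-3.140566; next y=-1/10·(-2.710340)+1·(-3.140566)≈-2.869532
n=8: y≈-2.869532, sp=-3, e=sp−y≈-0.130468; I≈-6.266770, D=e−e_prev≈0.159191; u=1/4·(-0.130468)+1/2·(-6.266770)+0·0.159191≈-3.166002; next y=-1/10·(-2.869532)+1·(-3.166002)≈-2.879049
n=9: y≈-2.879049, sp=-3, e=sp−y≈-0.120951; I≈-6.387721, D=e−e_prev≈0.009517; u=1/4·(-0.120951)+1/2·(-6.387721)+0·0.009517≈-3.224098; next y=-1/10·(-2.879049)+1·(-3.224098)≈-2.936193
n=10: y≈-2.936193, sp=-3, e=sp−y≈-0.063807; I≈-6.451527, D=e−e_prev≈0.057145; u=1/4·(-0.063807)+1/2·(-6.451527)+0·0.057145≈-3.241715; next y=-1/10·(-2.936193)+1·(-3.241715)≈-2.948096
n=11: y≈-2.948096, sp=5, e=sp−y≈7.948096; I≈1.496569, D=e−e_prev≈8.011903; u=1/4·7.948096+1/2·1.496569+0·8.011903≈2.735308; next y=-1/10·(-2.948096)+1·2.735308≈3.030118
n=12: y≈3.030118, sp=5, e=sp−y≈1.969882; I≈3.466451, D=e−e_prev≈-5.978214; u=1/4·1.969882+1/2·3.466451+0·(-5.978214)≈2.225696; next y=-1/10·3.030118+1·2.225696≈1.922684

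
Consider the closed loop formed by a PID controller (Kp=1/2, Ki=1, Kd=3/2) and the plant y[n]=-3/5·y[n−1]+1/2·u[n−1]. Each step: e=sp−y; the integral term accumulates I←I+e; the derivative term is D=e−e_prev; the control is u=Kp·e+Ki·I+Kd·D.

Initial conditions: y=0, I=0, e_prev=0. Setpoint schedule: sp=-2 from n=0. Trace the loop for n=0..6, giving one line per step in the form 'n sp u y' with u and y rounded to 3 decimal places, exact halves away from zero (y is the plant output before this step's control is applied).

(exact arithmetic carried between steps; '≈' marks a value shown rounded to 6 d.p. or computed from one; I and e_prev carry over from the previous line; the table rounds u and y to 3 d.p., halves away from zero)
n=0: y=0, sp=-2, e=sp−y=-2; I=-2, D=e−e_prev=-2; u=1/2·(-2)+1·(-2)+3/2·(-2)=-6; next y=-3/5·0+1/2·(-6)=-3
n=1: y=-3, sp=-2, e=sp−y=1; I=-1, D=e−e_prev=3; u=1/2·1+1·(-1)+3/2·3=4; next y=-3/5·(-3)+1/2·4=3.8
n=2: y=3.8, sp=-2, e=sp−y=-5.8; I=-6.8, D=e−e_prev=-6.8; u=1/2·(-5.8)+1·(-6.8)+3/2·(-6.8)=-19.9; next y=-3/5·3.8+1/2·(-19.9)=-12.23
n=3: y=-12.23, sp=-2, e=sp−y=10.23; I=3.43, D=e−e_prev=16.03; u=1/2·10.23+1·3.43+3/2·16.03=32.59; next y=-3/5·(-12.23)+1/2·32.59=23.633
n=4: y=23.633, sp=-2, e=sp−y=-25.633; I=-22.203, D=e−e_prev=-35.863; u=1/2·(-25.633)+1·(-22.203)+3/2·(-35.863)=-88.814; next y=-3/5·23.633+1/2·(-88.814)=-58.5868
n=5: y=-58.5868, sp=-2, e=sp−y=56.5868; I=34.3838, D=e−e_prev=82.2198; u=1/2·56.5868+1·34.3838+3/2·82.2198=186.0069; next y=-3/5·(-58.5868)+1/2·186.0069=128.15553
n=6: y=128.15553, sp=-2, e=sp−y=-130.15553; I=-95.77173, D=e−e_prev=-186.74233; u=1/2·(-130.15553)+1·(-95.77173)+3/2·(-186.74233)=-440.96299; next y=-3/5·128.15553+1/2·(-440.96299)=-297.374813

0 -2 -6.000 0.000
1 -2 4.000 -3.000
2 -2 -19.900 3.800
3 -2 32.590 -12.230
4 -2 -88.814 23.633
5 -2 186.007 -58.587
6 -2 -440.963 128.156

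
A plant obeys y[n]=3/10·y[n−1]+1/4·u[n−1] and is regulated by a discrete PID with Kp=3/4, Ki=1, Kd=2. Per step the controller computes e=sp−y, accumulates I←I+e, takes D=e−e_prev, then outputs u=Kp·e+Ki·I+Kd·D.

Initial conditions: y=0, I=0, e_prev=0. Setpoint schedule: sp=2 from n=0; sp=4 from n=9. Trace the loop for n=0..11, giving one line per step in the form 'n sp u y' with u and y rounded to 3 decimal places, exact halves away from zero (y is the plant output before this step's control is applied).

0 2 7.500 0.000
1 2 -1.531 1.875
2 2 8.701 0.180
3 2 -0.555 2.229
4 2 9.687 0.530
5 2 0.068 2.581
6 2 10.299 0.791
7 2 0.351 2.812
8 2 10.634 0.931
9 4 7.916 2.938
10 4 9.282 2.860
11 4 9.074 3.179

(exact arithmetic carried between steps; '≈' marks a value shown rounded to 6 d.p. or computed from one; I and e_prev carry over from the previous line; the table rounds u and y to 3 d.p., halves away from zero)
n=0: y=0, sp=2, e=sp−y=2; I=2, D=e−e_prev=2; u=3/4·2+1·2+2·2=7.5; next y=3/10·0+1/4·7.5=1.875
n=1: y=1.875, sp=2, e=sp−y=0.125; I=2.125, D=e−e_prev=-1.875; u=3/4·0.125+1·2.125+2·(-1.875)=-1.53125; next y=3/10·1.875+1/4·(-1.53125)≈0.179688
n=2: y≈0.179688, sp=2, e=sp−y≈1.820313; I≈3.945313, D=e−e_prev≈1.695313; u=3/4·1.820313+1·3.945313+2·1.695313≈8.701172; next y=3/10·0.179688+1/4·8.701172≈2.229199
n=3: y≈2.229199, sp=2, e=sp−y≈-0.229199; I≈3.716113, D=e−e_prev≈-2.049512; u=3/4·(-0.229199)+1·3.716113+2·(-2.049512)≈-0.554810; next y=3/10·2.229199+1/4·(-0.554810)≈0.530057
n=4: y≈0.530057, sp=2, e=sp−y≈1.469943; I≈5.186056, D=e−e_prev≈1.699142; u=3/4·1.469943+1·5.186056+2·1.699142≈9.686797; next y=3/10·0.530057+1/4·9.686797≈2.580716
n=5: y≈2.580716, sp=2, e=sp−y≈-0.580716; I≈4.605340, D=e−e_prev≈-2.050659; u=3/4·(-0.580716)+1·4.605340+2·(-2.050659)≈0.068484; next y=3/10·2.580716+1/4·0.068484≈0.791336
n=6: y≈0.791336, sp=2, e=sp−y≈1.208664; I≈5.814004, D=e−e_prev≈1.789380; u=3/4·1.208664+1·5.814004+2·1.789380≈10.299262; next y=3/10·0.791336+1/4·10.299262≈2.812216
n=7: y≈2.812216, sp=2, e=sp−y≈-0.812216; I≈5.001787, D=e−e_prev≈-2.020880; u=3/4·(-0.812216)+1·5.001787+2·(-2.020880)≈0.350864; next y=3/10·2.812216+1/4·0.350864≈0.931381
n=8: y≈0.931381, sp=2, e=sp−y≈1.068619; I≈6.070406, D=e−e_prev≈1.880835; u=3/4·1.068619+1·6.070406+2·1.880835≈10.633541; next y=3/10·0.931381+1/4·10.633541≈2.937800
n=9: y≈2.937800, sp=4, e=sp−y≈1.062200; I≈7.132607, D=e−e_prev≈-0.006419; u=3/4·1.062200+1·7.132607+2·(-0.006419)≈7.916420; next y=3/10·2.937800+1/4·7.916420≈2.860445
n=10: y≈2.860445, sp=4, e=sp−y≈1.139555; I≈8.272162, D=e−e_prev≈0.077355; u=3/4·1.139555+1·8.272162+2·0.077355≈9.281538; next y=3/10·2.860445+1/4·9.281538≈3.178518
n=11: y≈3.178518, sp=4, e=sp−y≈0.821482; I≈9.093644, D=e−e_prev≈-0.318073; u=3/4·0.821482+1·9.093644+2·(-0.318073)≈9.073609; next y=3/10·3.178518+1/4·9.073609≈3.221958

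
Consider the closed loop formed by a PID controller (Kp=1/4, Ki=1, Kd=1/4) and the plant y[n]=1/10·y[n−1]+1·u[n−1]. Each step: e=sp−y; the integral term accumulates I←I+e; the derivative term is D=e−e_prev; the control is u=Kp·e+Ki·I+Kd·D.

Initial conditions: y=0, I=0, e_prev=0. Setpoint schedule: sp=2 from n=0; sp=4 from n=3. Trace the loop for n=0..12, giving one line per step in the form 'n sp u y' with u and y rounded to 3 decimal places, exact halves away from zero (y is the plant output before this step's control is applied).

0 2 3.000 0.000
1 2 0.000 3.000
2 2 3.800 0.300
3 4 2.530 3.830
4 4 4.458 2.913
5 4 2.561 4.749
6 4 4.841 3.036
7 4 2.214 5.144
8 4 5.220 2.729
9 4 1.741 5.493
10 4 5.743 2.290
11 4 1.129 5.972
12 4 6.446 1.726

(exact arithmetic carried between steps; '≈' marks a value shown rounded to 6 d.p. or computed from one; I and e_prev carry over from the previous line; the table rounds u and y to 3 d.p., halves away from zero)
n=0: y=0, sp=2, e=sp−y=2; I=2, D=e−e_prev=2; u=1/4·2+1·2+1/4·2=3; next y=1/10·0+1·3=3
n=1: y=3, sp=2, e=sp−y=-1; I=1, D=e−e_prev=-3; u=1/4·(-1)+1·1+1/4·(-3)=0; next y=1/10·3+1·0=0.3
n=2: y=0.3, sp=2, e=sp−y=1.7; I=2.7, D=e−e_prev=2.7; u=1/4·1.7+1·2.7+1/4·2.7=3.8; next y=1/10·0.3+1·3.8=3.83
n=3: y=3.83, sp=4, e=sp−y=0.17; I=2.87, D=e−e_prev=-1.53; u=1/4·0.17+1·2.87+1/4·(-1.53)=2.53; next y=1/10·3.83+1·2.53=2.913
n=4: y=2.913, sp=4, e=sp−y=1.087; I=3.957, D=e−e_prev=0.917; u=1/4·1.087+1·3.957+1/4·0.917=4.458; next y=1/10·2.913+1·4.458=4.7493
n=5: y=4.7493, sp=4, e=sp−y=-0.7493; I=3.2077, D=e−e_prev=-1.8363; u=1/4·(-0.7493)+1·3.2077+1/4·(-1.8363)=2.5613; next y=1/10·4.7493+1·2.5613=3.03623
n=6: y=3.03623, sp=4, e=sp−y=0.96377; I=4.17147, D=e−e_prev=1.71307; u=1/4·0.96377+1·4.17147+1/4·1.71307=4.84068; next y=1/10·3.03623+1·4.84068=5.144303
n=7: y=5.144303, sp=4, e=sp−y=-1.144303; I=3.027167, D=e−e_prev=-2.108073; u=1/4·(-1.144303)+1·3.027167+1/4·(-2.108073)=2.214073; next y=1/10·5.144303+1·2.214073≈2.728503
n=8: y≈2.728503, sp=4, e=sp−y≈1.271497; I≈4.298664, D=e−e_prev≈2.415800; u=1/4·1.271497+1·4.298664+1/4·2.415800≈5.220488; next y=1/10·2.728503+1·5.220488≈5.493338
n=9: y≈5.493338, sp=4, e=sp−y≈-1.493338; I≈2.805326, D=e−e_prev≈-2.764835; u=1/4·(-1.493338)+1·2.805326+1/4·(-2.764835)≈1.740782; next y=1/10·5.493338+1·1.740782≈2.290116
n=10: y≈2.290116, sp=4, e=sp−y≈1.709884; I≈4.515209, D=e−e_prev≈3.203222; u=1/4·1.709884+1·4.515209+1/4·3.203222≈5.743486; next y=1/10·2.290116+1·5.743486≈5.972498
n=11: y≈5.972498, sp=4, e=sp−y≈-1.972498; I≈2.542712, D=e−e_prev≈-3.682381; u=1/4·(-1.972498)+1·2.542712+1/4·(-3.682381)≈1.128992; next y=1/10·5.972498+1·1.128992≈1.726242
n=12: y≈1.726242, sp=4, e=sp−y≈2.273758; I≈4.816470, D=e−e_prev≈4.246256; u=1/4·2.273758+1·4.816470+1/4·4.246256≈6.446473; next y=1/10·1.726242+1·6.446473≈6.619098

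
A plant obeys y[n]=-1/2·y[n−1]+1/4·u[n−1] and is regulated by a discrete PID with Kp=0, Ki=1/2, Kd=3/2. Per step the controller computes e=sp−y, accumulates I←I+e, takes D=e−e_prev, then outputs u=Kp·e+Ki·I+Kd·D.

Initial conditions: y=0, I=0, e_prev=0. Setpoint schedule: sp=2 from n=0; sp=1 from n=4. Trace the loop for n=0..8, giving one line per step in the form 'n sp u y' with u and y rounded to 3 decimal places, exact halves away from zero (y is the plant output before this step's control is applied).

(exact arithmetic carried between steps; '≈' marks a value shown rounded to 6 d.p. or computed from one; I and e_prev carry over from the previous line; the table rounds u and y to 3 d.p., halves away from zero)
n=0: y=0, sp=2, e=sp−y=2; I=2, D=e−e_prev=2; u=0·2+1/2·2+3/2·2=4; next y=-1/2·0+1/4·4=1
n=1: y=1, sp=2, e=sp−y=1; I=3, D=e−e_prev=-1; u=0·1+1/2·3+3/2·(-1)=0; next y=-1/2·1+1/4·0=-0.5
n=2: y=-0.5, sp=2, e=sp−y=2.5; I=5.5, D=e−e_prev=1.5; u=0·2.5+1/2·5.5+3/2·1.5=5; next y=-1/2·(-0.5)+1/4·5=1.5
n=3: y=1.5, sp=2, e=sp−y=0.5; I=6, D=e−e_prev=-2; u=0·0.5+1/2·6+3/2·(-2)=0; next y=-1/2·1.5+1/4·0=-0.75
n=4: y=-0.75, sp=1, e=sp−y=1.75; I=7.75, D=e−e_prev=1.25; u=0·1.75+1/2·7.75+3/2·1.25=5.75; next y=-1/2·(-0.75)+1/4·5.75=1.8125
n=5: y=1.8125, sp=1, e=sp−y=-0.8125; I=6.9375, D=e−e_prev=-2.5625; u=0·(-0.8125)+1/2·6.9375+3/2·(-2.5625)=-0.375; next y=-1/2·1.8125+1/4·(-0.375)=-1
n=6: y=-1, sp=1, e=sp−y=2; I=8.9375, D=e−e_prev=2.8125; u=0·2+1/2·8.9375+3/2·2.8125=8.6875; next y=-1/2·(-1)+1/4·8.6875=2.671875
n=7: y=2.671875, sp=1, e=sp−y=-1.671875; I=7.265625, D=e−e_prev=-3.671875; u=0·(-1.671875)+1/2·7.265625+3/2·(-3.671875)=-1.875; next y=-1/2·2.671875+1/4·(-1.875)≈-1.804688
n=8: y≈-1.804688, sp=1, e=sp−y≈2.804688; I≈10.070313, D=e−e_prev≈4.476563; u=0·2.804688+1/2·10.070313+3/2·4.476563≈11.75; next y=-1/2·(-1.804688)+1/4·11.75≈3.839844

0 2 4.000 0.000
1 2 0.000 1.000
2 2 5.000 -0.500
3 2 0.000 1.500
4 1 5.750 -0.750
5 1 -0.375 1.813
6 1 8.688 -1.000
7 1 -1.875 2.672
8 1 11.750 -1.805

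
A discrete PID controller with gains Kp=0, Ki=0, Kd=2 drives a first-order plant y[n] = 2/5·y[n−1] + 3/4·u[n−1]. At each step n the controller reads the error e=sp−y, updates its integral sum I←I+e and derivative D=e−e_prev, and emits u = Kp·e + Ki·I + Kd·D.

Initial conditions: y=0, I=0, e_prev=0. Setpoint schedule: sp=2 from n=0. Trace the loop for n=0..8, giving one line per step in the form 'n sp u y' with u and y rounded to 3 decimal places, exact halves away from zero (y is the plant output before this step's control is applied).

0 2 4.000 0.000
1 2 -6.000 3.000
2 2 12.600 -3.300
3 2 -22.860 8.130
4 2 44.046 -13.893
5 2 -82.741 27.477
6 2 157.084 -51.065
7 2 -296.903 97.387
8 2 562.219 -183.722

(exact arithmetic carried between steps; '≈' marks a value shown rounded to 6 d.p. or computed from one; I and e_prev carry over from the previous line; the table rounds u and y to 3 d.p., halves away from zero)
n=0: y=0, sp=2, e=sp−y=2; I=2, D=e−e_prev=2; u=0·2+0·2+2·2=4; next y=2/5·0+3/4·4=3
n=1: y=3, sp=2, e=sp−y=-1; I=1, D=e−e_prev=-3; u=0·(-1)+0·1+2·(-3)=-6; next y=2/5·3+3/4·(-6)=-3.3
n=2: y=-3.3, sp=2, e=sp−y=5.3; I=6.3, D=e−e_prev=6.3; u=0·5.3+0·6.3+2·6.3=12.6; next y=2/5·(-3.3)+3/4·12.6=8.13
n=3: y=8.13, sp=2, e=sp−y=-6.13; I=0.17, D=e−e_prev=-11.43; u=0·(-6.13)+0·0.17+2·(-11.43)=-22.86; next y=2/5·8.13+3/4·(-22.86)=-13.893
n=4: y=-13.893, sp=2, e=sp−y=15.893; I=16.063, D=e−e_prev=22.023; u=0·15.893+0·16.063+2·22.023=44.046; next y=2/5·(-13.893)+3/4·44.046=27.4773
n=5: y=27.4773, sp=2, e=sp−y=-25.4773; I=-9.4143, D=e−e_prev=-41.3703; u=0·(-25.4773)+0·(-9.4143)+2·(-41.3703)=-82.7406; next y=2/5·27.4773+3/4·(-82.7406)=-51.06453
n=6: y=-51.06453, sp=2, e=sp−y=53.06453; I=43.65023, D=e−e_prev=78.54183; u=0·53.06453+0·43.65023+2·78.54183=157.08366; next y=2/5·(-51.06453)+3/4·157.08366=97.386933
n=7: y=97.386933, sp=2, e=sp−y=-95.386933; I=-51.736703, D=e−e_prev=-148.451463; u=0·(-95.386933)+0·(-51.736703)+2·(-148.451463)=-296.902926; next y=2/5·97.386933+3/4·(-296.902926)≈-183.722421
n=8: y≈-183.722421, sp=2, e=sp−y≈185.722421; I≈133.985718, D=e−e_prev≈281.109354; u=0·185.722421+0·133.985718+2·281.109354≈562.218709; next y=2/5·(-183.722421)+3/4·562.218709≈348.175063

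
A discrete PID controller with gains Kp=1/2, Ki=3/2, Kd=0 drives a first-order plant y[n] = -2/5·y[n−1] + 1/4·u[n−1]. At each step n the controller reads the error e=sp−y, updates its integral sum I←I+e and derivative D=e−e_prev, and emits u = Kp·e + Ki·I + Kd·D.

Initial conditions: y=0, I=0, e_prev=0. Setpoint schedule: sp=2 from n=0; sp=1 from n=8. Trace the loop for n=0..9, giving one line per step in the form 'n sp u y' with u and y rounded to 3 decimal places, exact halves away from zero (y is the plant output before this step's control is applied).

(exact arithmetic carried between steps; '≈' marks a value shown rounded to 6 d.p. or computed from one; I and e_prev carry over from the previous line; the table rounds u and y to 3 d.p., halves away from zero)
n=0: y=0, sp=2, e=sp−y=2; I=2, D=e−e_prev=2; u=1/2·2+3/2·2+0·2=4; next y=-2/5·0+1/4·4=1
n=1: y=1, sp=2, e=sp−y=1; I=3, D=e−e_prev=-1; u=1/2·1+3/2·3+0·(-1)=5; next y=-2/5·1+1/4·5=0.85
n=2: y=0.85, sp=2, e=sp−y=1.15; I=4.15, D=e−e_prev=0.15; u=1/2·1.15+3/2·4.15+0·0.15=6.8; next y=-2/5·0.85+1/4·6.8=1.36
n=3: y=1.36, sp=2, e=sp−y=0.64; I=4.79, D=e−e_prev=-0.51; u=1/2·0.64+3/2·4.79+0·(-0.51)=7.505; next y=-2/5·1.36+1/4·7.505=1.33225
n=4: y=1.33225, sp=2, e=sp−y=0.66775; I=5.45775, D=e−e_prev=0.02775; u=1/2·0.66775+3/2·5.45775+0·0.02775=8.5205; next y=-2/5·1.33225+1/4·8.5205=1.597225
n=5: y=1.597225, sp=2, e=sp−y=0.402775; I=5.860525, D=e−e_prev=-0.264975; u=1/2·0.402775+3/2·5.860525+0·(-0.264975)=8.992175; next y=-2/5·1.597225+1/4·8.992175≈1.609154
n=6: y≈1.609154, sp=2, e=sp−y≈0.390846; I≈6.251371, D=e−e_prev≈-0.011929; u=1/2·0.390846+3/2·6.251371+0·(-0.011929)≈9.57248; next y=-2/5·1.609154+1/4·9.57248≈1.749459
n=7: y≈1.749459, sp=2, e=sp−y≈0.250542; I≈6.501913, D=e−e_prev≈-0.140305; u=1/2·0.250542+3/2·6.501913+0·(-0.140305)≈9.878140; next y=-2/5·1.749459+1/4·9.878140≈1.769752
n=8: y≈1.769752, sp=1, e=sp−y≈-0.769752; I≈5.732161, D=e−e_prev≈-1.020293; u=1/2·(-0.769752)+3/2·5.732161+0·(-1.020293)≈8.213366; next y=-2/5·1.769752+1/4·8.213366≈1.345441
n=9: y≈1.345441, sp=1, e=sp−y≈-0.345441; I≈5.386720, D=e−e_prev≈0.424311; u=1/2·(-0.345441)+3/2·5.386720+0·0.424311≈7.907360; next y=-2/5·1.345441+1/4·7.907360≈1.438664

0 2 4.000 0.000
1 2 5.000 1.000
2 2 6.800 0.850
3 2 7.505 1.360
4 2 8.521 1.332
5 2 8.992 1.597
6 2 9.572 1.609
7 2 9.878 1.749
8 1 8.213 1.770
9 1 7.907 1.345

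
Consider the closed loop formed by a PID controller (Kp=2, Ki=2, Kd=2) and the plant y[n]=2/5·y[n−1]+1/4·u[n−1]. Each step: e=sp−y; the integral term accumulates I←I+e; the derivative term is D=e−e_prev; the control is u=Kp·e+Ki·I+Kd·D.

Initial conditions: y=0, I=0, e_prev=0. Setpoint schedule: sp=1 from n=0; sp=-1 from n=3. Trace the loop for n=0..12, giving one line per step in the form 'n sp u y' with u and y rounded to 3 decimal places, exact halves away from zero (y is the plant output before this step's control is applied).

(exact arithmetic carried between steps; '≈' marks a value shown rounded to 6 d.p. or computed from one; I and e_prev carry over from the previous line; the table rounds u and y to 3 d.p., halves away from zero)
n=0: y=0, sp=1, e=sp−y=1; I=1, D=e−e_prev=1; u=2·1+2·1+2·1=6; next y=2/5·0+1/4·6=1.5
n=1: y=1.5, sp=1, e=sp−y=-0.5; I=0.5, D=e−e_prev=-1.5; u=2·(-0.5)+2·0.5+2·(-1.5)=-3; next y=2/5·1.5+1/4·(-3)=-0.15
n=2: y=-0.15, sp=1, e=sp−y=1.15; I=1.65, D=e−e_prev=1.65; u=2·1.15+2·1.65+2·1.65=8.9; next y=2/5·(-0.15)+1/4·8.9=2.165
n=3: y=2.165, sp=-1, e=sp−y=-3.165; I=-1.515, D=e−e_prev=-4.315; u=2·(-3.165)+2·(-1.515)+2·(-4.315)=-17.99; next y=2/5·2.165+1/4·(-17.99)=-3.6315
n=4: y=-3.6315, sp=-1, e=sp−y=2.6315; I=1.1165, D=e−e_prev=5.7965; u=2·2.6315+2·1.1165+2·5.7965=19.089; next y=2/5·(-3.6315)+1/4·19.089=3.31965
n=5: y=3.31965, sp=-1, e=sp−y=-4.31965; I=-3.20315, D=e−e_prev=-6.95115; u=2·(-4.31965)+2·(-3.20315)+2·(-6.95115)=-28.9479; next y=2/5·3.31965+1/4·(-28.9479)=-5.909115
n=6: y=-5.909115, sp=-1, e=sp−y=4.909115; I=1.705965, D=e−e_prev=9.228765; u=2·4.909115+2·1.705965+2·9.228765=31.68769; next y=2/5·(-5.909115)+1/4·31.68769≈5.558277
n=7: y≈5.558277, sp=-1, e=sp−y≈-6.558277; I≈-4.852312, D=e−e_prev≈-11.467392; u=2·(-6.558277)+2·(-4.852312)+2·(-11.467392)≈-45.755959; next y=2/5·5.558277+1/4·(-45.755959)≈-9.215679
n=8: y≈-9.215679, sp=-1, e=sp−y≈8.215679; I≈3.363368, D=e−e_prev≈14.773956; u=2·8.215679+2·3.363368+2·14.773956≈52.706005; next y=2/5·(-9.215679)+1/4·52.706005≈9.490230
n=9: y≈9.490230, sp=-1, e=sp−y≈-10.490230; I≈-7.126862, D=e−e_prev≈-18.705909; u=2·(-10.490230)+2·(-7.126862)+2·(-18.705909)≈-72.646000; next y=2/5·9.490230+1/4·(-72.646000)≈-14.365408
n=10: y≈-14.365408, sp=-1, e=sp−y≈13.365408; I≈6.238546, D=e−e_prev≈23.855638; u=2·13.365408+2·6.238546+2·23.855638≈86.919185; next y=2/5·(-14.365408)+1/4·86.919185≈15.983633
n=11: y≈15.983633, sp=-1, e=sp−y≈-16.983633; I≈-10.745087, D=e−e_prev≈-30.349041; u=2·(-16.983633)+2·(-10.745087)+2·(-30.349041)≈-116.155521; next y=2/5·15.983633+1/4·(-116.155521)≈-22.645427
n=12: y≈-22.645427, sp=-1, e=sp−y≈21.645427; I≈10.900341, D=e−e_prev≈38.629060; u=2·21.645427+2·10.900341+2·38.629060≈142.349656; next y=2/5·(-22.645427)+1/4·142.349656≈26.529243

0 1 6.000 0.000
1 1 -3.000 1.500
2 1 8.900 -0.150
3 -1 -17.990 2.165
4 -1 19.089 -3.632
5 -1 -28.948 3.320
6 -1 31.688 -5.909
7 -1 -45.756 5.558
8 -1 52.706 -9.216
9 -1 -72.646 9.490
10 -1 86.919 -14.365
11 -1 -116.156 15.984
12 -1 142.350 -22.645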